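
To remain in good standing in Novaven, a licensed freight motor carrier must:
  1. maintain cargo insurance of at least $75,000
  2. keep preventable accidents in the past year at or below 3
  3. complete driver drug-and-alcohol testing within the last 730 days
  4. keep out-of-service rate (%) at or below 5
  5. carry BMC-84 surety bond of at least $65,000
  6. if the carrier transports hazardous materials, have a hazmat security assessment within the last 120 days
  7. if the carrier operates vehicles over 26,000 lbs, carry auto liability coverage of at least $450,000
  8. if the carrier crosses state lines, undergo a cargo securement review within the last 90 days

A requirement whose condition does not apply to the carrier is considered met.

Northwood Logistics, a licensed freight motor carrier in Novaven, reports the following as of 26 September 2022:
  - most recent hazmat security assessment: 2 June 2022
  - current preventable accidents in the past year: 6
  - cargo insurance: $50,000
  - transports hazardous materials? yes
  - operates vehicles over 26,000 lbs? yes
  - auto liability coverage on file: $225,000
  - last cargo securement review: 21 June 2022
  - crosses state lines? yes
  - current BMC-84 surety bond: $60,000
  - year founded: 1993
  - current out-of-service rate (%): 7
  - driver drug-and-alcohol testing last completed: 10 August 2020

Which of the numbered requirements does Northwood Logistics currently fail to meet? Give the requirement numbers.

1, 2, 3, 4, 5, 7, 8

1. cargo insurance $50,000 < $75,000 → not met
2. preventable accidents in the past year 6 > 3 → not met
3. driver drug-and-alcohol testing 777 days ago vs limit 730 → not met
4. out-of-service rate (%) 7 > 5 → not met
5. BMC-84 surety bond $60,000 < $65,000 → not met
6. condition 'transports hazardous materials' holds; hazmat security assessment 116 days ago vs limit 120 → met
7. condition 'operates vehicles over 26,000 lbs' holds; auto liability coverage $225,000 < $450,000 → not met
8. condition 'crosses state lines' holds; cargo securement review 97 days ago vs limit 90 → not met
Not met: 1, 2, 3, 4, 5, 7, 8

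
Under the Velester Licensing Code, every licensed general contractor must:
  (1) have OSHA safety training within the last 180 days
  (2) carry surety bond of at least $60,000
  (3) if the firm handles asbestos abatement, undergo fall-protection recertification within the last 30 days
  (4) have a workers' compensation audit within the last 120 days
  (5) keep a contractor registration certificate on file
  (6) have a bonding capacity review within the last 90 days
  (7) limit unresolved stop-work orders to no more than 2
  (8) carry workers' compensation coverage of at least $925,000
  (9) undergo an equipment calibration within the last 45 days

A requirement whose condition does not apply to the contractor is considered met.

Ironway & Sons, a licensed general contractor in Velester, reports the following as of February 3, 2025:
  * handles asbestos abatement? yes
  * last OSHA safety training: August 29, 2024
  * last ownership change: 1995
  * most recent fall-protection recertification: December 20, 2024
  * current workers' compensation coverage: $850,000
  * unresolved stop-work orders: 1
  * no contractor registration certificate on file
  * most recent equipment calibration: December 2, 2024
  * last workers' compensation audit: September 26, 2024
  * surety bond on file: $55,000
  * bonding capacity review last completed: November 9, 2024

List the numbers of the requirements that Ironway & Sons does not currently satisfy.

2, 3, 4, 5, 8, 9

1. OSHA safety training 158 days ago vs limit 180 → met
2. surety bond $55,000 < $60,000 → not met
3. condition 'handles asbestos abatement' holds; fall-protection recertification 45 days ago vs limit 30 → not met
4. workers' compensation audit 130 days ago vs limit 120 → not met
5. contractor registration certificate absent → not met
6. bonding capacity review 86 days ago vs limit 90 → met
7. unresolved stop-work orders 1 ≤ 2 → met
8. workers' compensation coverage $850,000 < $925,000 → not met
9. equipment calibration 63 days ago vs limit 45 → not met
Not met: 2, 3, 4, 5, 8, 9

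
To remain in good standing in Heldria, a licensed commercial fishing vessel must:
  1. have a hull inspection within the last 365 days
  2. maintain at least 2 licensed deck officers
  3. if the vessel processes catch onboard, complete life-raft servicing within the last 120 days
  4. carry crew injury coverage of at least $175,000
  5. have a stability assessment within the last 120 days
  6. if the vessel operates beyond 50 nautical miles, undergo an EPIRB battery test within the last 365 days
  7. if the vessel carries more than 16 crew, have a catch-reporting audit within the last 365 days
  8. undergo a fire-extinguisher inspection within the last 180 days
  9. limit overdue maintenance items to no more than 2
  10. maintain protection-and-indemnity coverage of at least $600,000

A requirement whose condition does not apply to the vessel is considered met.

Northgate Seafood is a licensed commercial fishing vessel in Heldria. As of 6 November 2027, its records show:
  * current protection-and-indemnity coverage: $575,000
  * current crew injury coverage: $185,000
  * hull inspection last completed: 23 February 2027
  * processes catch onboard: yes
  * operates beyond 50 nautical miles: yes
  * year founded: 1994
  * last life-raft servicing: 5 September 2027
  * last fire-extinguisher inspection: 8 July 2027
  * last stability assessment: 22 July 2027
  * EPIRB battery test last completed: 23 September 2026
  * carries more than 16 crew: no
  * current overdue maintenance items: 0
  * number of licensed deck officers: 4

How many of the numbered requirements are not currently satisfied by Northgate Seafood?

2

1. hull inspection 256 days ago vs limit 365 → met
2. licensed deck officers 4 ≥ 2 → met
3. condition 'processes catch onboard' holds; life-raft servicing 62 days ago vs limit 120 → met
4. crew injury coverage $185,000 ≥ $175,000 → met
5. stability assessment 107 days ago vs limit 120 → met
6. condition 'operates beyond 50 nautical miles' holds; EPIRB battery test 409 days ago vs limit 365 → not met
7. condition 'carries more than 16 crew' does not hold → requirement n/a → met
8. fire-extinguisher inspection 121 days ago vs limit 180 → met
9. overdue maintenance items 0 ≤ 2 → met
10. protection-and-indemnity coverage $575,000 < $600,000 → not met
Not met: 2 of 10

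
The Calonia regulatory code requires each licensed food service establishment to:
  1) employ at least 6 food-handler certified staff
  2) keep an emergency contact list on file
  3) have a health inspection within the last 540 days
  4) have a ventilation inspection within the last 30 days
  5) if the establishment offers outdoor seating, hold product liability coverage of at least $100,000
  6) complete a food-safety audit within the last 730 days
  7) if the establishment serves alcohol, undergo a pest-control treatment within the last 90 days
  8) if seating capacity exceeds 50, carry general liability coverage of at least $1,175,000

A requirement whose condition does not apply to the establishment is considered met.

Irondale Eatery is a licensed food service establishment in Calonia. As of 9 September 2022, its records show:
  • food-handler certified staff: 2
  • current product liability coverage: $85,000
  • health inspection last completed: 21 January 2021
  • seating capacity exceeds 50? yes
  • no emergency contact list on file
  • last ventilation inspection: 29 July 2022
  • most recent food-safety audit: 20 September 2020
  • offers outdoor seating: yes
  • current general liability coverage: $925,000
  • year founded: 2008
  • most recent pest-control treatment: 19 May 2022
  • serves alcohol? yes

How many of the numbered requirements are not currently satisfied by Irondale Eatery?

1. food-handler certified staff 2 < 6 → not met
2. emergency contact list absent → not met
3. health inspection 596 days ago vs limit 540 → not met
4. ventilation inspection 42 days ago vs limit 30 → not met
5. condition 'offers outdoor seating' holds; product liability coverage $85,000 < $100,000 → not met
6. food-safety audit 719 days ago vs limit 730 → met
7. condition 'serves alcohol' holds; pest-control treatment 113 days ago vs limit 90 → not met
8. condition 'seating capacity exceeds 50' holds; general liability coverage $925,000 < $1,175,000 → not met
Not met: 7 of 8

7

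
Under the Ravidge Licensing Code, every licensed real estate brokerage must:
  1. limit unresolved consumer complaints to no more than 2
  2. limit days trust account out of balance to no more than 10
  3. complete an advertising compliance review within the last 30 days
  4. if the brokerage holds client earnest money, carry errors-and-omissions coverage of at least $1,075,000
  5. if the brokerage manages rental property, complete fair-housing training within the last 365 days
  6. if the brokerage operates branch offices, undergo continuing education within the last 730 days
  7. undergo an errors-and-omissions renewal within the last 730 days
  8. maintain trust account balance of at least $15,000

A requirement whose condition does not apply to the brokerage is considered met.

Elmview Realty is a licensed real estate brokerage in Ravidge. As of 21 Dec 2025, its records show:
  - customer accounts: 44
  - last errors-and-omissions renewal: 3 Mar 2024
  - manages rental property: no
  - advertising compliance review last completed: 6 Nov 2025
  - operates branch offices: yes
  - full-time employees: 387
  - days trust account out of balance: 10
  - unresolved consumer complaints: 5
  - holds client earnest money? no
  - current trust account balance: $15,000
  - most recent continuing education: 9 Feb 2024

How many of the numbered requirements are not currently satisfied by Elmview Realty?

1. unresolved consumer complaints 5 > 2 → not met
2. days trust account out of balance 10 ≤ 10 → met
3. advertising compliance review 45 days ago vs limit 30 → not met
4. condition 'holds client earnest money' does not hold → requirement n/a → met
5. condition 'manages rental property' does not hold → requirement n/a → met
6. condition 'operates branch offices' holds; continuing education 681 days ago vs limit 730 → met
7. errors-and-omissions renewal 658 days ago vs limit 730 → met
8. trust account balance $15,000 ≥ $15,000 → met
Not met: 2 of 8

2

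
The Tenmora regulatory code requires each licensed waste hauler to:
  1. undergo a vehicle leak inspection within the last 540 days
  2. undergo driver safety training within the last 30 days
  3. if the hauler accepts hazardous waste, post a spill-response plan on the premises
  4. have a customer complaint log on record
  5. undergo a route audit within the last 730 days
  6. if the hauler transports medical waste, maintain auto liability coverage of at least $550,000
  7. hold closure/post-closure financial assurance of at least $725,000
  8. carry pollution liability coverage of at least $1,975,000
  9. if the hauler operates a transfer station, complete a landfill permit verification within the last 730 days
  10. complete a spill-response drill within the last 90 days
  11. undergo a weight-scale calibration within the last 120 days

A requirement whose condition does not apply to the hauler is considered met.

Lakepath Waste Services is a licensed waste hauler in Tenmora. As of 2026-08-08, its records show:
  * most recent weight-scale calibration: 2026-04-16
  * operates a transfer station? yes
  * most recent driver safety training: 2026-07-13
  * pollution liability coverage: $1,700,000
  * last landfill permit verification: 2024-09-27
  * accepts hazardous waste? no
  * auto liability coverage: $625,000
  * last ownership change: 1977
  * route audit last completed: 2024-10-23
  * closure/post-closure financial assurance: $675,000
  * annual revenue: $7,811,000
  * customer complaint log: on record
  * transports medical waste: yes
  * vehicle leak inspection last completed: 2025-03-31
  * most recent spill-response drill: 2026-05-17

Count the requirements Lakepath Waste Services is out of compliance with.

1. vehicle leak inspection 495 days ago vs limit 540 → met
2. driver safety training 26 days ago vs limit 30 → met
3. condition 'accepts hazardous waste' does not hold → requirement n/a → met
4. customer complaint log present → met
5. route audit 654 days ago vs limit 730 → met
6. condition 'transports medical waste' holds; auto liability coverage $625,000 ≥ $550,000 → met
7. closure/post-closure financial assurance $675,000 < $725,000 → not met
8. pollution liability coverage $1,700,000 < $1,975,000 → not met
9. condition 'operates a transfer station' holds; landfill permit verification 680 days ago vs limit 730 → met
10. spill-response drill 83 days ago vs limit 90 → met
11. weight-scale calibration 114 days ago vs limit 120 → met
Not met: 2 of 11

2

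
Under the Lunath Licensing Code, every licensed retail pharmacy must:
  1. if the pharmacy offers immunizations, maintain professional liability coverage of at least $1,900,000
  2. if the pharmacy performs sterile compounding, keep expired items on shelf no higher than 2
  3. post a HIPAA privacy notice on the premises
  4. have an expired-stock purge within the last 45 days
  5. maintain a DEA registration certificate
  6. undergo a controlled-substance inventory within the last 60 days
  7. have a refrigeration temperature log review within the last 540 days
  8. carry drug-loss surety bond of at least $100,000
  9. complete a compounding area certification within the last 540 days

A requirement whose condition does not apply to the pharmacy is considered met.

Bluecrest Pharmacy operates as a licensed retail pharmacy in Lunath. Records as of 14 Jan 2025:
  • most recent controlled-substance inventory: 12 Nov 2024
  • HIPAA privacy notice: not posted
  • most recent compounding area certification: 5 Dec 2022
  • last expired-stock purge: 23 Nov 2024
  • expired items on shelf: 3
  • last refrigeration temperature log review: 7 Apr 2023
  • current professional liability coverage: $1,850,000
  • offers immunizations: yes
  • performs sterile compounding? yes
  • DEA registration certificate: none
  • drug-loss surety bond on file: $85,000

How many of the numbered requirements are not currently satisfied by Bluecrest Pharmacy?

9

1. condition 'offers immunizations' holds; professional liability coverage $1,850,000 < $1,900,000 → not met
2. condition 'performs sterile compounding' holds; expired items on shelf 3 > 2 → not met
3. HIPAA privacy notice absent → not met
4. expired-stock purge 52 days ago vs limit 45 → not met
5. DEA registration certificate absent → not met
6. controlled-substance inventory 63 days ago vs limit 60 → not met
7. refrigeration temperature log review 648 days ago vs limit 540 → not met
8. drug-loss surety bond $85,000 < $100,000 → not met
9. compounding area certification 771 days ago vs limit 540 → not met
Not met: 9 of 9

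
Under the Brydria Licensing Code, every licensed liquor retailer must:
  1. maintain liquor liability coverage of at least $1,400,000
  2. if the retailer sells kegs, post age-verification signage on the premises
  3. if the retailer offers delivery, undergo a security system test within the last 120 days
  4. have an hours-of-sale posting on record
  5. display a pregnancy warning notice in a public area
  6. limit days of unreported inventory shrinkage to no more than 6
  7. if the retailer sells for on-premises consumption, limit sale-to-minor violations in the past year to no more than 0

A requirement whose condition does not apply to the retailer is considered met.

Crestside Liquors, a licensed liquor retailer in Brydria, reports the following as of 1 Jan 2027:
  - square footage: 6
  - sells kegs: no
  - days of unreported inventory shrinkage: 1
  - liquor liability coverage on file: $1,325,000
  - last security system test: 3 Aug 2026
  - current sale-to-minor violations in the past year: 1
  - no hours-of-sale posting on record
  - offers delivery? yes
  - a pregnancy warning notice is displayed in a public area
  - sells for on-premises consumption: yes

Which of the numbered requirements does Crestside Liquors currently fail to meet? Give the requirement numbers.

1. liquor liability coverage $1,325,000 < $1,400,000 → not met
2. condition 'sells kegs' does not hold → requirement n/a → met
3. condition 'offers delivery' holds; security system test 151 days ago vs limit 120 → not met
4. hours-of-sale posting absent → not met
5. pregnancy warning notice present → met
6. days of unreported inventory shrinkage 1 ≤ 6 → met
7. condition 'sells for on-premises consumption' holds; sale-to-minor violations in the past year 1 > 0 → not met
Not met: 1, 3, 4, 7

1, 3, 4, 7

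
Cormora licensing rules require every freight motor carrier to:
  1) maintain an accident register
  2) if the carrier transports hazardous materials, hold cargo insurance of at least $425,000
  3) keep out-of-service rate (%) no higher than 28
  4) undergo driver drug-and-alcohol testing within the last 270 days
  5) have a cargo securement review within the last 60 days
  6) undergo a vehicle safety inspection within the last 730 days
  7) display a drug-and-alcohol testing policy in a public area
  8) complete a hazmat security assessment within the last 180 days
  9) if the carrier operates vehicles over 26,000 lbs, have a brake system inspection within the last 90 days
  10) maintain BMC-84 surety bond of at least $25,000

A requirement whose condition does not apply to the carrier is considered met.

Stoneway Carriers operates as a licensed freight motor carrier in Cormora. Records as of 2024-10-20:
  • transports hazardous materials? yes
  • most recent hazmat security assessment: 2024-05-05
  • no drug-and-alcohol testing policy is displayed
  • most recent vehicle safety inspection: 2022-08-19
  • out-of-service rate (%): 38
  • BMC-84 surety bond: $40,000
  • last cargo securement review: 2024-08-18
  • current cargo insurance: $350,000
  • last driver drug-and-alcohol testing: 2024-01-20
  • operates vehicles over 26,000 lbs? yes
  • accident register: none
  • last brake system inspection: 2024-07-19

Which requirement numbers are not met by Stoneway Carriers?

1. accident register absent → not met
2. condition 'transports hazardous materials' holds; cargo insurance $350,000 < $425,000 → not met
3. out-of-service rate (%) 38 > 28 → not met
4. driver drug-and-alcohol testing 274 days ago vs limit 270 → not met
5. cargo securement review 63 days ago vs limit 60 → not met
6. vehicle safety inspection 793 days ago vs limit 730 → not met
7. drug-and-alcohol testing policy absent → not met
8. hazmat security assessment 168 days ago vs limit 180 → met
9. condition 'operates vehicles over 26,000 lbs' holds; brake system inspection 93 days ago vs limit 90 → not met
10. BMC-84 surety bond $40,000 ≥ $25,000 → met
Not met: 1, 2, 3, 4, 5, 6, 7, 9

1, 2, 3, 4, 5, 6, 7, 9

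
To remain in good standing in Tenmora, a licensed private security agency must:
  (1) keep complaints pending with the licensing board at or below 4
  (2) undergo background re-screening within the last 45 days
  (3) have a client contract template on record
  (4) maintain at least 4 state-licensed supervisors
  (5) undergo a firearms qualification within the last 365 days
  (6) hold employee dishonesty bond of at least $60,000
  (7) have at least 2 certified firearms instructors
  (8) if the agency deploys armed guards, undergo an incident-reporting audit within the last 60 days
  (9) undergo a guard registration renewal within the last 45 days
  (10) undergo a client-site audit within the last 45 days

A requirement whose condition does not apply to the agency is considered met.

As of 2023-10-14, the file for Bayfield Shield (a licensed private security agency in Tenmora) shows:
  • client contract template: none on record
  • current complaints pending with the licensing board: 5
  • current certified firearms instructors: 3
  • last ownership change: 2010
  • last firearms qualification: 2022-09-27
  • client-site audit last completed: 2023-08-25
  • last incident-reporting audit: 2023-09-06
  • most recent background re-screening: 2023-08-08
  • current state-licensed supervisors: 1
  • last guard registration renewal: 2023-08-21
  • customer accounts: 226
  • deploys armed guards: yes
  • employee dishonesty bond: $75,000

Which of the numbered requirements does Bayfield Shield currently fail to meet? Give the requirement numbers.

1, 2, 3, 4, 5, 9, 10

1. complaints pending with the licensing board 5 > 4 → not met
2. background re-screening 67 days ago vs limit 45 → not met
3. client contract template absent → not met
4. state-licensed supervisors 1 < 4 → not met
5. firearms qualification 382 days ago vs limit 365 → not met
6. employee dishonesty bond $75,000 ≥ $60,000 → met
7. certified firearms instructors 3 ≥ 2 → met
8. condition 'deploys armed guards' holds; incident-reporting audit 38 days ago vs limit 60 → met
9. guard registration renewal 54 days ago vs limit 45 → not met
10. client-site audit 50 days ago vs limit 45 → not met
Not met: 1, 2, 3, 4, 5, 9, 10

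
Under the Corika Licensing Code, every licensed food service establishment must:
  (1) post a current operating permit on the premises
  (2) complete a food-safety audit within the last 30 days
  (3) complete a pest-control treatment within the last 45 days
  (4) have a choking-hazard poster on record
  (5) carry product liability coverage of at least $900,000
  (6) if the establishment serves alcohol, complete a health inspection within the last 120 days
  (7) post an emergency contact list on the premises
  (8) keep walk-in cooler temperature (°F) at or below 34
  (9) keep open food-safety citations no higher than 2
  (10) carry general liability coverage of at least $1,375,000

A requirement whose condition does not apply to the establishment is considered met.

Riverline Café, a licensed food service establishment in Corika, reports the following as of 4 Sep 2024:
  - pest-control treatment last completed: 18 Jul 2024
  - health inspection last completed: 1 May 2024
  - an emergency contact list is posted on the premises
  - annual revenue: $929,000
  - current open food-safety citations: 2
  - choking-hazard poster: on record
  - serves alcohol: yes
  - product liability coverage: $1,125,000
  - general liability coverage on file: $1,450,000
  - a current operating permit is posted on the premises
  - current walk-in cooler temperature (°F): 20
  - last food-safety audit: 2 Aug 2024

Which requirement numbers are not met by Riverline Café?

2, 3, 6

1. current operating permit present → met
2. food-safety audit 33 days ago vs limit 30 → not met
3. pest-control treatment 48 days ago vs limit 45 → not met
4. choking-hazard poster present → met
5. product liability coverage $1,125,000 ≥ $900,000 → met
6. condition 'serves alcohol' holds; health inspection 126 days ago vs limit 120 → not met
7. emergency contact list present → met
8. walk-in cooler temperature (°F) 20 ≤ 34 → met
9. open food-safety citations 2 ≤ 2 → met
10. general liability coverage $1,450,000 ≥ $1,375,000 → met
Not met: 2, 3, 6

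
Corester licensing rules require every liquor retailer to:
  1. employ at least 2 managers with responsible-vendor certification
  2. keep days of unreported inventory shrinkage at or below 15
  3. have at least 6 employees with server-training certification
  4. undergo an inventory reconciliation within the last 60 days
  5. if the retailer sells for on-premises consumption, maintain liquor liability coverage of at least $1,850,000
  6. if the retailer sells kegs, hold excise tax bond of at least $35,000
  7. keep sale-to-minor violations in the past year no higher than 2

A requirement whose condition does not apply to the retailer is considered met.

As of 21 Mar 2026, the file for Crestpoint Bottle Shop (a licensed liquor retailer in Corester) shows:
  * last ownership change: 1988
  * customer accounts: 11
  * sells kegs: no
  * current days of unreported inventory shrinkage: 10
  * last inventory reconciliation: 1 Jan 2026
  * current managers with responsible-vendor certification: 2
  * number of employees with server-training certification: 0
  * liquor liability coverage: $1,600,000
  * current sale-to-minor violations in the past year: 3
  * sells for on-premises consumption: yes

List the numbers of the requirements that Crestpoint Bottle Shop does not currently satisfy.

3, 4, 5, 7

1. managers with responsible-vendor certification 2 ≥ 2 → met
2. days of unreported inventory shrinkage 10 ≤ 15 → met
3. employees with server-training certification 0 < 6 → not met
4. inventory reconciliation 79 days ago vs limit 60 → not met
5. condition 'sells for on-premises consumption' holds; liquor liability coverage $1,600,000 < $1,850,000 → not met
6. condition 'sells kegs' does not hold → requirement n/a → met
7. sale-to-minor violations in the past year 3 > 2 → not met
Not met: 3, 4, 5, 7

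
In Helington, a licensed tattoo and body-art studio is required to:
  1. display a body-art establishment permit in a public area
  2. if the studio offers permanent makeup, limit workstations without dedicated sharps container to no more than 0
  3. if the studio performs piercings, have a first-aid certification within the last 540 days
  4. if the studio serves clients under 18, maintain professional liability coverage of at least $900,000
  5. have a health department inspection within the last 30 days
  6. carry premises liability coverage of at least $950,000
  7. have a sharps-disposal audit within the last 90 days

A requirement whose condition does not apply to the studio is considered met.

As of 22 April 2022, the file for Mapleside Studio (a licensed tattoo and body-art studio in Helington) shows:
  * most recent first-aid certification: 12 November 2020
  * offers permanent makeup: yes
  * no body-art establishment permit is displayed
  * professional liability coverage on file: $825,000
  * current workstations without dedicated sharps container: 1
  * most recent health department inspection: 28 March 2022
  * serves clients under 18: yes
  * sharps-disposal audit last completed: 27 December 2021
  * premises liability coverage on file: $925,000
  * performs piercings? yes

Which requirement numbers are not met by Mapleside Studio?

1, 2, 4, 6, 7

1. body-art establishment permit absent → not met
2. condition 'offers permanent makeup' holds; workstations without dedicated sharps container 1 > 0 → not met
3. condition 'performs piercings' holds; first-aid certification 526 days ago vs limit 540 → met
4. condition 'serves clients under 18' holds; professional liability coverage $825,000 < $900,000 → not met
5. health department inspection 25 days ago vs limit 30 → met
6. premises liability coverage $925,000 < $950,000 → not met
7. sharps-disposal audit 116 days ago vs limit 90 → not met
Not met: 1, 2, 4, 6, 7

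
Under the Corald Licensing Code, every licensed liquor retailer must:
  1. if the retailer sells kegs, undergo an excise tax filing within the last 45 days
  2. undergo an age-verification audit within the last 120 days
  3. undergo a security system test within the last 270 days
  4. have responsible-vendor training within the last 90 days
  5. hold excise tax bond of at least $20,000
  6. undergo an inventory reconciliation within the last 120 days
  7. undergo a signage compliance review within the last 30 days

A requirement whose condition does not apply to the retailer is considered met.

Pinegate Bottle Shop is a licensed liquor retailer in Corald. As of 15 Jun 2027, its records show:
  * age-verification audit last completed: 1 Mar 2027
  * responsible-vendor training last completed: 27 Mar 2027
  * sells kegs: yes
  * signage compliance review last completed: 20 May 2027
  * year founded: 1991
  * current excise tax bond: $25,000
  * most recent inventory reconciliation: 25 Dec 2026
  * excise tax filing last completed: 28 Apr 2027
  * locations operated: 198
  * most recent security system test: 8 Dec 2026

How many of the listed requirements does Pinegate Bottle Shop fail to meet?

2

1. condition 'sells kegs' holds; excise tax filing 48 days ago vs limit 45 → not met
2. age-verification audit 106 days ago vs limit 120 → met
3. security system test 189 days ago vs limit 270 → met
4. responsible-vendor training 80 days ago vs limit 90 → met
5. excise tax bond $25,000 ≥ $20,000 → met
6. inventory reconciliation 172 days ago vs limit 120 → not met
7. signage compliance review 26 days ago vs limit 30 → met
Not met: 2 of 7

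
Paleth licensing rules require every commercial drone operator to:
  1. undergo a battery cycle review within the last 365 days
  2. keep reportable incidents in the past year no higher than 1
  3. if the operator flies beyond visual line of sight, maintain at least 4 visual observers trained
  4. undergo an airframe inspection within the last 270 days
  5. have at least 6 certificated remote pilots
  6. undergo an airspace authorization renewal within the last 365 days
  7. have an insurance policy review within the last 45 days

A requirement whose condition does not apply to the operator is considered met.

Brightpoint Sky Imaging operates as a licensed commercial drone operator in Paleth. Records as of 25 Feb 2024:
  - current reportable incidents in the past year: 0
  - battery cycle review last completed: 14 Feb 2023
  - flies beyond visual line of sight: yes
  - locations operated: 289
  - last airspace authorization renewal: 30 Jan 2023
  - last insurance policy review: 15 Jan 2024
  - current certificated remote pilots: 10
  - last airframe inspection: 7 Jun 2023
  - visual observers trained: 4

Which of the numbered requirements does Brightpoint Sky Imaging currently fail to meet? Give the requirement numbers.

1. battery cycle review 376 days ago vs limit 365 → not met
2. reportable incidents in the past year 0 ≤ 1 → met
3. condition 'flies beyond visual line of sight' holds; visual observers trained 4 ≥ 4 → met
4. airframe inspection 263 days ago vs limit 270 → met
5. certificated remote pilots 10 ≥ 6 → met
6. airspace authorization renewal 391 days ago vs limit 365 → not met
7. insurance policy review 41 days ago vs limit 45 → met
Not met: 1, 6

1, 6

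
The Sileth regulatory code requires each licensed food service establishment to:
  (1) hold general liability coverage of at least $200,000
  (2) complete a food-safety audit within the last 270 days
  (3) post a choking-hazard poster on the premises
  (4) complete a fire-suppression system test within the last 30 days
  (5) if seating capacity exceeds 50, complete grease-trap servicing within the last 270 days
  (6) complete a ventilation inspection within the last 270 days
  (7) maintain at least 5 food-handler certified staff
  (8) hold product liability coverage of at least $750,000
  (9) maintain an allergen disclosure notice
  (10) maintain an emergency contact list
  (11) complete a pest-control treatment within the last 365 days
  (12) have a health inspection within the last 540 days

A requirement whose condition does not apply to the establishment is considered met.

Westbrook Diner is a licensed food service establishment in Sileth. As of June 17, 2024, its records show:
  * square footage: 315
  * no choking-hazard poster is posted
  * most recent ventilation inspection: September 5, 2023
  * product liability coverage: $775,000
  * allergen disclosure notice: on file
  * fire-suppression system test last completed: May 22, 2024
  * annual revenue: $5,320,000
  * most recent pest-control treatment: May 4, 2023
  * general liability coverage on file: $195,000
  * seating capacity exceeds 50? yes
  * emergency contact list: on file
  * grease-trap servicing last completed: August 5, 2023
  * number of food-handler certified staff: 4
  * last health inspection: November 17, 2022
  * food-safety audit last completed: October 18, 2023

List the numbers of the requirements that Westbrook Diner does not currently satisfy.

1, 3, 5, 6, 7, 11, 12

1. general liability coverage $195,000 < $200,000 → not met
2. food-safety audit 243 days ago vs limit 270 → met
3. choking-hazard poster absent → not met
4. fire-suppression system test 26 days ago vs limit 30 → met
5. condition 'seating capacity exceeds 50' holds; grease-trap servicing 317 days ago vs limit 270 → not met
6. ventilation inspection 286 days ago vs limit 270 → not met
7. food-handler certified staff 4 < 5 → not met
8. product liability coverage $775,000 ≥ $750,000 → met
9. allergen disclosure notice present → met
10. emergency contact list present → met
11. pest-control treatment 410 days ago vs limit 365 → not met
12. health inspection 578 days ago vs limit 540 → not met
Not met: 1, 3, 5, 6, 7, 11, 12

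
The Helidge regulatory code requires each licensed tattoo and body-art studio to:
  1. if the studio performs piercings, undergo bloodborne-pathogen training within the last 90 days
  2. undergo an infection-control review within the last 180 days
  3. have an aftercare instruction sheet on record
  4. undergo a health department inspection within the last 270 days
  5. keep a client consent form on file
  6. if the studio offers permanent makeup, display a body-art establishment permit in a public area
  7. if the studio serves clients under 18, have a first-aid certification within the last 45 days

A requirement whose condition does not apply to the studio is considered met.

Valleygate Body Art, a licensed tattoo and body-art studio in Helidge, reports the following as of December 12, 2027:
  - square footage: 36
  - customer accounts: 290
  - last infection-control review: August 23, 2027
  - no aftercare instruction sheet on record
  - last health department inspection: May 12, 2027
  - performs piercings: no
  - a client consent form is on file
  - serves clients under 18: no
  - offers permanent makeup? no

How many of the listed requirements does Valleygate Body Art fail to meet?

1

1. condition 'performs piercings' does not hold → requirement n/a → met
2. infection-control review 111 days ago vs limit 180 → met
3. aftercare instruction sheet absent → not met
4. health department inspection 214 days ago vs limit 270 → met
5. client consent form present → met
6. condition 'offers permanent makeup' does not hold → requirement n/a → met
7. condition 'serves clients under 18' does not hold → requirement n/a → met
Not met: 1 of 7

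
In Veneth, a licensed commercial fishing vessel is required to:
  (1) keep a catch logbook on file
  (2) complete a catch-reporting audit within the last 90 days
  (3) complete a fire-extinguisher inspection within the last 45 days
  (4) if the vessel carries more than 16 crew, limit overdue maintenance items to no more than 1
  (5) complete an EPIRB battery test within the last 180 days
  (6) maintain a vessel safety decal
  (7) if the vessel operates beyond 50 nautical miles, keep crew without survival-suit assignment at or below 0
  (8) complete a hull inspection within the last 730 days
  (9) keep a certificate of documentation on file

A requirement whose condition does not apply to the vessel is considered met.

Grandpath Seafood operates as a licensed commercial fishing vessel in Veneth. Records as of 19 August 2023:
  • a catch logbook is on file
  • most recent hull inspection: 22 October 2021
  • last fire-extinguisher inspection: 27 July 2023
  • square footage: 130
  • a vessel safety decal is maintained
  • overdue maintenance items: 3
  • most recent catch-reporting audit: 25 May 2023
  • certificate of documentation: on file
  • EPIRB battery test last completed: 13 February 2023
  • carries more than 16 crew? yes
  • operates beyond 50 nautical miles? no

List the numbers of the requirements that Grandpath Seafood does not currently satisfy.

1. catch logbook present → met
2. catch-reporting audit 86 days ago vs limit 90 → met
3. fire-extinguisher inspection 23 days ago vs limit 45 → met
4. condition 'carries more than 16 crew' holds; overdue maintenance items 3 > 1 → not met
5. EPIRB battery test 187 days ago vs limit 180 → not met
6. vessel safety decal present → met
7. condition 'operates beyond 50 nautical miles' does not hold → requirement n/a → met
8. hull inspection 666 days ago vs limit 730 → met
9. certificate of documentation present → met
Not met: 4, 5

4, 5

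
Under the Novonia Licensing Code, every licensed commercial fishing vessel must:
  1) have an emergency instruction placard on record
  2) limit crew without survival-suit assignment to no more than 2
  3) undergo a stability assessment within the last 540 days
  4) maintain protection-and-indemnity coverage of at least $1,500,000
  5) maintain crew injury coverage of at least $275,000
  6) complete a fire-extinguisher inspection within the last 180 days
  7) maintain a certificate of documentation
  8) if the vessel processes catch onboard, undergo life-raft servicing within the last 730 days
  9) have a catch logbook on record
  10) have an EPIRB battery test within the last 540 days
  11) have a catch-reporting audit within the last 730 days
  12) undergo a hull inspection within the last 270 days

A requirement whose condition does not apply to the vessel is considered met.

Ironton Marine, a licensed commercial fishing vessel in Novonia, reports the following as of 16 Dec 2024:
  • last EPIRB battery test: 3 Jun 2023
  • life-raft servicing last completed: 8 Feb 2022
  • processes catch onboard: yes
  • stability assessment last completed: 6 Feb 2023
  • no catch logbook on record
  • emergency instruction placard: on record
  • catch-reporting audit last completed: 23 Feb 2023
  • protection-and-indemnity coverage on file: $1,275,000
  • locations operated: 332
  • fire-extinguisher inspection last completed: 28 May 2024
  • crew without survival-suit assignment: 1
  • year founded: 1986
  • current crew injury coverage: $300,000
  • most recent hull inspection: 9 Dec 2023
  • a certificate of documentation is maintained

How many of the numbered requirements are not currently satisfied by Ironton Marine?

7

1. emergency instruction placard present → met
2. crew without survival-suit assignment 1 ≤ 2 → met
3. stability assessment 679 days ago vs limit 540 → not met
4. protection-and-indemnity coverage $1,275,000 < $1,500,000 → not met
5. crew injury coverage $300,000 ≥ $275,000 → met
6. fire-extinguisher inspection 202 days ago vs limit 180 → not met
7. certificate of documentation present → met
8. condition 'processes catch onboard' holds; life-raft servicing 1042 days ago vs limit 730 → not met
9. catch logbook absent → not met
10. EPIRB battery test 562 days ago vs limit 540 → not met
11. catch-reporting audit 662 days ago vs limit 730 → met
12. hull inspection 373 days ago vs limit 270 → not met
Not met: 7 of 12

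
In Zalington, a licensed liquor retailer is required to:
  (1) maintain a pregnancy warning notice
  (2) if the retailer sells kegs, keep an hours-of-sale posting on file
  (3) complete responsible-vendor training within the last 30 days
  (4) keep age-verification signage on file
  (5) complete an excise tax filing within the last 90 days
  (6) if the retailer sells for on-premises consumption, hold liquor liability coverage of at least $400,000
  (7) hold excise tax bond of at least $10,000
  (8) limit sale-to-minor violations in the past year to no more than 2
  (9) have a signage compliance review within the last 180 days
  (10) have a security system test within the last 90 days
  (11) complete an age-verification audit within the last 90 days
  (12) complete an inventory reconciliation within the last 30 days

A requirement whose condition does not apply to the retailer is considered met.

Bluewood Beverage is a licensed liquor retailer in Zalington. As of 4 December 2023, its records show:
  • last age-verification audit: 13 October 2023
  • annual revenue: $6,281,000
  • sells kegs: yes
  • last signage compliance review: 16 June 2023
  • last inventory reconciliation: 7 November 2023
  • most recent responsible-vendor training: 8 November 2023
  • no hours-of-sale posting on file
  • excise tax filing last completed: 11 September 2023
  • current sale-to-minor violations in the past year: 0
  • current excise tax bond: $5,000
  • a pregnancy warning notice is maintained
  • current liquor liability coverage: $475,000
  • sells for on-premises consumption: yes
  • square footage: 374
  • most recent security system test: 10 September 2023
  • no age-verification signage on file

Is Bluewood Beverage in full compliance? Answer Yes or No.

1. pregnancy warning notice present → met
2. condition 'sells kegs' holds; hours-of-sale posting absent → not met
3. responsible-vendor training 26 days ago vs limit 30 → met
4. age-verification signage absent → not met
5. excise tax filing 84 days ago vs limit 90 → met
6. condition 'sells for on-premises consumption' holds; liquor liability coverage $475,000 ≥ $400,000 → met
7. excise tax bond $5,000 < $10,000 → not met
8. sale-to-minor violations in the past year 0 ≤ 2 → met
9. signage compliance review 171 days ago vs limit 180 → met
10. security system test 85 days ago vs limit 90 → met
11. age-verification audit 52 days ago vs limit 90 → met
12. inventory reconciliation 27 days ago vs limit 30 → met
Not met: 2, 4, 7

No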